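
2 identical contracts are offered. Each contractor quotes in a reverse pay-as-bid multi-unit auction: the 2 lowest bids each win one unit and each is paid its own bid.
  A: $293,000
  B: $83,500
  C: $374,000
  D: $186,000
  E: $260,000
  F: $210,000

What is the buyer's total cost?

Sorting: 83,500 (B), 186,000 (D), 210,000 (F), 260,000 (E), …
The 2 lowest are B, D.
Total cost = 83,500 + 186,000 = $269,500.

Total cost: $269,500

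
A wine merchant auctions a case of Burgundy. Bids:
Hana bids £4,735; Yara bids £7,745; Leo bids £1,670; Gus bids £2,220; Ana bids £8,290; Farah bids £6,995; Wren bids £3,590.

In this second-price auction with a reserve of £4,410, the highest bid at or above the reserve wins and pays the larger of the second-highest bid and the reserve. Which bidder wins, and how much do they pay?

Bids in order: 8,290 (Ana) > 7,745 (Yara) > 6,995 (Farah) > 4,735 (Hana) > 3,590 (Wren) > 2,220 (Gus) > …
Ana has the top bid at or above the reserve (£8,290).
Second-highest bid £7,745 exceeds the reserve £4,410 → payment £7,745.

Ana pays £7,745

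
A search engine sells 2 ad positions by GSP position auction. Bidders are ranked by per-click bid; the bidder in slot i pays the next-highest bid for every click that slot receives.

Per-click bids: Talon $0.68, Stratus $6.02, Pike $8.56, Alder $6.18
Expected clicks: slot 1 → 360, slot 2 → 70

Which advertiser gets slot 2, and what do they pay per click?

Alder; $6.02 per click

Sorting advertisers: $8.56 (Pike) > $6.18 (Alder) > $6.02 (Stratus) > …
Slot 2 goes to the second-ranked bidder, Alder, who pays the next bid down: $6.02/click.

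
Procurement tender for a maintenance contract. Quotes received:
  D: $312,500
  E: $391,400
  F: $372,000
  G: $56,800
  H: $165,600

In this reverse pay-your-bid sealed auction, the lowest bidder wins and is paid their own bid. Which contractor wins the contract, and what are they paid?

G is paid $56,800

Bids in order: 56,800 (G) < 165,600 (H) < 312,500 (D) < 372,000 (F) < 391,400 (E)
G has the lowest bid and is paid exactly that: $56,800.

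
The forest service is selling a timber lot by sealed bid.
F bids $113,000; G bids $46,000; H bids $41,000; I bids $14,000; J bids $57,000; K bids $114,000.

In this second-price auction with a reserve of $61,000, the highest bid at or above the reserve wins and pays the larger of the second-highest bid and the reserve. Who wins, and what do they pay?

K pays $113,000

Bids ranked: 114,000 (K) > 113,000 (F) > 57,000 (J) > 46,000 (G) > 41,000 (H) > 14,000 (I)
K has the top bid at or above the reserve ($114,000).
max(second-highest $113,000, reserve $61,000) = $113,000; the reserve does not bind.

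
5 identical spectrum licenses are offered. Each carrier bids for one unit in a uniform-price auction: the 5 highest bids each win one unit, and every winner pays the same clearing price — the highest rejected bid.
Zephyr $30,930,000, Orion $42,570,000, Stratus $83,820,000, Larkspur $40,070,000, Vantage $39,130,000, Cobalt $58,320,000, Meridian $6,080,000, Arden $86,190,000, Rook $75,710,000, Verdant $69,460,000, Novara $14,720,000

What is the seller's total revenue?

Total revenue: $212,850,000

Ordering the bids: 86,190,000 (Arden), 83,820,000 (Stratus), 75,710,000 (Rook), 69,460,000 (Verdant), 58,320,000 (Cobalt), 42,570,000 (Orion), 40,070,000 (Larkspur), …
Winners (5 units): Arden, Stratus, Rook, Verdant, Cobalt.
Highest unsuccessful bid: $42,570,000 → clearing price.
Total revenue = 5 × $42,570,000 = $212,850,000.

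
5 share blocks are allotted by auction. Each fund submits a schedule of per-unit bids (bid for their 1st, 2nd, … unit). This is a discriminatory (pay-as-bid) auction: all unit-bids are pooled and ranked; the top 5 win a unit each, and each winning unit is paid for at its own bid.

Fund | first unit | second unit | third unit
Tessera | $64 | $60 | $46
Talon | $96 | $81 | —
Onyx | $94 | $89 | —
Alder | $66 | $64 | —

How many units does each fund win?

Pooled unit-bids ranked (top 5): 96 (Talon-1), 94 (Onyx-1), 89 (Onyx-2), 81 (Talon-2), 66 (Alder-1)
Next rejected bid: $64 (not a price — pay-as-bid).
Allocation: Alder 1, Onyx 2, Talon 2.

Alder 1, Onyx 2, Talon 2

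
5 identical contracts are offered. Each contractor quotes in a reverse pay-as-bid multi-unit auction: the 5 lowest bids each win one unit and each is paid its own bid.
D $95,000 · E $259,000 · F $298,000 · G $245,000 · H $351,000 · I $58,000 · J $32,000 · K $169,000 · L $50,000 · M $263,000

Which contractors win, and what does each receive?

Ordering the bids: 32,000 (J), 50,000 (L), 58,000 (I), 95,000 (D), 169,000 (K), 245,000 (G), 259,000 (E), …
Winners (5 units): J, L, I, D, K.
Each winner is paid its own bid: J $32,000, L $50,000, I $58,000, D $95,000, K $169,000.

J $32,000, L $50,000, I $58,000, D $95,000, K $169,000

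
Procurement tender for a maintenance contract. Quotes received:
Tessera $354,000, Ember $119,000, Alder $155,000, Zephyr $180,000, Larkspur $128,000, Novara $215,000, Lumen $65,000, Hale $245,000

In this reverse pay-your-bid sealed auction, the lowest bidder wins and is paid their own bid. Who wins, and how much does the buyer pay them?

Bids in order: 65,000 (Lumen) < 119,000 (Ember) < 128,000 (Larkspur) < 155,000 (Alder) < 180,000 (Zephyr) < 215,000 (Novara) < …
Lumen is lowest → is paid own bid, $65,000.

Lumen is paid $65,000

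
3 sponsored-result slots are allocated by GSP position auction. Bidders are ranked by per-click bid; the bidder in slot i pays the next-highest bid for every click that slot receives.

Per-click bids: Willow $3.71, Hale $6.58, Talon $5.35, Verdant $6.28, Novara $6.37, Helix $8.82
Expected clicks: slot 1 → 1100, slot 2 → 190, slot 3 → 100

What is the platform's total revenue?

Total revenue: $9076.30

Ranked by bid: $8.82 (Helix) > $6.58 (Hale) > $6.37 (Novara) > $6.28 (Verdant) > …
Slot 1: Helix pays $6.58 × 1100 = $7238.00
Slot 2: Hale pays $6.37 × 190 = $1210.30
Slot 3: Novara pays $6.28 × 100 = $628.00
Total = $9076.30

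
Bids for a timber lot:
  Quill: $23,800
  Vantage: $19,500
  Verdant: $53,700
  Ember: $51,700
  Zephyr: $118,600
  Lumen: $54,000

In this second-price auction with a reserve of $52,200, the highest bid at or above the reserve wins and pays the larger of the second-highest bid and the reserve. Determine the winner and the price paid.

Second-price auction with a reserve of $52,200: the highest bid at or above the reserve wins and pays the larger of the second-highest bid and the reserve.
Bids ranked: 118,600 (Zephyr) > 54,000 (Lumen) > 53,700 (Verdant) > 51,700 (Ember) > 23,800 (Quill) > 19,500 (Vantage)
Zephyr has the top bid at or above the reserve ($118,600).
max(second-highest $54,000, reserve $52,200) = $54,000; the reserve does not bind.

Zephyr pays $54,000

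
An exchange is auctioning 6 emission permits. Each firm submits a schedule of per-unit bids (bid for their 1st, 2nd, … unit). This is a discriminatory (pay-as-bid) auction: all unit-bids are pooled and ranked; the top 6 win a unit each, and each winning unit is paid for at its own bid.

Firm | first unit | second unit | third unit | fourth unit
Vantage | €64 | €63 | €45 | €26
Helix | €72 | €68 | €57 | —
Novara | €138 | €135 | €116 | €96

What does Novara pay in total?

All unit-bids, highest first — top 6: 138 (Novara-1), 135 (Novara-2), 116 (Novara-3), 96 (Novara-4), 72 (Helix-1), 68 (Helix-2)
Next rejected bid: €64 (not a price — pay-as-bid).
Novara's winning unit-bids: 138 + 135 + 116 + 96 = €485.

Novara pays €485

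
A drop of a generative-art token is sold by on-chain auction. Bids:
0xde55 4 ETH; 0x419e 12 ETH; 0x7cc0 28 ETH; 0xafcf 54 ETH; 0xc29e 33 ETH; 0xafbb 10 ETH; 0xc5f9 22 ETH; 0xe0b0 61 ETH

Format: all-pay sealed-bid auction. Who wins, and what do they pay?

0xe0b0 pays 61 ETH

All-pay sealed-bid auction: the highest bidder wins the item, but every bidder pays their own bid.
Bids in order: 61 (0xe0b0) > 54 (0xafcf) > 33 (0xc29e) > 28 (0x7cc0) > 22 (0xc5f9) > 12 (0x419e) > …
0xe0b0 is highest and takes the item; every bidder forfeits their bid.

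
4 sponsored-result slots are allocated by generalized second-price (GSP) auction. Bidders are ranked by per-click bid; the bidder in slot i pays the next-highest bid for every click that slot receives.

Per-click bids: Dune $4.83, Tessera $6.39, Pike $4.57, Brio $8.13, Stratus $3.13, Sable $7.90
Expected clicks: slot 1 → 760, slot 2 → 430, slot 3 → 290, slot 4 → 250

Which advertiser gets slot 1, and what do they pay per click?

Brio; $7.90 per click

Ranked by bid: $8.13 (Brio) > $7.90 (Sable) > $6.39 (Tessera) > $4.83 (Dune) > $4.57 (Pike) > …
Slot 1 goes to the first-ranked bidder, Brio, who pays the next bid down: $7.90/click.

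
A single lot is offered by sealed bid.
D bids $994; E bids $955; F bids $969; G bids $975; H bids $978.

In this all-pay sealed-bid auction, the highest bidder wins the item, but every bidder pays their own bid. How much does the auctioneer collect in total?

Rule: the highest bidder wins the item, but every bidder pays their own bid.
Sorting bids: 994 (D) > 978 (H) > 975 (G) > 969 (F) > 955 (E)
Every bidder forfeits their bid regardless of winning.
Revenue = 994 + 955 + 969 + 975 + 978 = $4,871.

Total revenue: $4,871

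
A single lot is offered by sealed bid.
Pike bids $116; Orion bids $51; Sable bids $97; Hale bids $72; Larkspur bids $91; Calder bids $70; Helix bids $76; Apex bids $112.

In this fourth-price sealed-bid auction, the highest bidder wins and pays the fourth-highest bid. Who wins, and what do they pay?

Pike pays $91

Sorting bids: 116 (Pike) > 112 (Apex) > 97 (Sable) > 91 (Larkspur) > 76 (Helix) > 72 (Hale) > …
Pike is highest; pays the fourth-highest bid, $91.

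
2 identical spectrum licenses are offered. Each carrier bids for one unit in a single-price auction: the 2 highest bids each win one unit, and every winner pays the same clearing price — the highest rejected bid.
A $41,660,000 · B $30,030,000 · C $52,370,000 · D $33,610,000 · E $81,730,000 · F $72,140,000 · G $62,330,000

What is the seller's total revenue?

Total revenue: $124,660,000

Sorting: 81,730,000 (E), 72,140,000 (F), 62,330,000 (G), 52,370,000 (C), …
Top 2: E, F.
Highest unsuccessful bid: $62,330,000 → clearing price.
Total revenue = 2 × $62,330,000 = $124,660,000.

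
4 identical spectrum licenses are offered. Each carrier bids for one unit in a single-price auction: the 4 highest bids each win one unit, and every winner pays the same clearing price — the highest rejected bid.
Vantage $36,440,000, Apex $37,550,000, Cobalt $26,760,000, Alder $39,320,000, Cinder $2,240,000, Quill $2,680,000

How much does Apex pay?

Ordering the bids: 39,320,000 (Alder), 37,550,000 (Apex), 36,440,000 (Vantage), 26,760,000 (Cobalt), 2,680,000 (Quill), 2,240,000 (Cinder)
The 4 highest are Alder, Apex, Vantage, Cobalt.
Clearing price = highest rejected bid = $2,680,000.
Apex wins → pays $2,680,000.

Apex pays $2,680,000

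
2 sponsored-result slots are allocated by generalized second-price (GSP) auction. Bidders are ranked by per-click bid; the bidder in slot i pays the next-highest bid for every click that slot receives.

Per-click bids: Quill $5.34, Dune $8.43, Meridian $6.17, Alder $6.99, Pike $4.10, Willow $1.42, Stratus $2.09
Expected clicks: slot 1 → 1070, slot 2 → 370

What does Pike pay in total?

Ranked by bid: $8.43 (Dune) > $6.99 (Alder) > $6.17 (Meridian) > …
Pike ranks below slot 2 → no slot, pays nothing.

Pike pays $0.00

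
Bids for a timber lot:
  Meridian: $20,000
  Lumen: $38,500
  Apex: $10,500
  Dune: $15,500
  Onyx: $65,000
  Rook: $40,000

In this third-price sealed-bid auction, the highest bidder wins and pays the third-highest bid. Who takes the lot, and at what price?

Onyx pays $38,500

Bids in order: 65,000 (Onyx) > 40,000 (Rook) > 38,500 (Lumen) > 20,000 (Meridian) > 15,500 (Dune) > 10,500 (Apex)
Onyx is highest; pays the third-highest bid, $38,500.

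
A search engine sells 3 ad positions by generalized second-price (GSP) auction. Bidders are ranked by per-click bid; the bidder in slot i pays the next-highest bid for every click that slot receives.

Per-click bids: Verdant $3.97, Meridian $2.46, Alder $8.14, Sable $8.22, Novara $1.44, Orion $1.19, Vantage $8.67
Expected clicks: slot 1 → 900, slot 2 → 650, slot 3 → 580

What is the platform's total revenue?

Per-click bids in order: $8.67 (Vantage) > $8.22 (Sable) > $8.14 (Alder) > $3.97 (Verdant) > …
Slot 1: Vantage pays $8.22 × 900 = $7398.00
Slot 2: Sable pays $8.14 × 650 = $5291.00
Slot 3: Alder pays $3.97 × 580 = $2302.60
Total = $14991.60

Total revenue: $14991.60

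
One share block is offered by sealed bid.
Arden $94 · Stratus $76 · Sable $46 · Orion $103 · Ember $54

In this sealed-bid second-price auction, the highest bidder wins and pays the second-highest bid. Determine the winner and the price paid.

Bids in order: 103 (Orion) > 94 (Arden) > 76 (Stratus) > 54 (Ember) > 46 (Sable)
Orion is highest; pays the second-highest bid, $94.

Orion pays $94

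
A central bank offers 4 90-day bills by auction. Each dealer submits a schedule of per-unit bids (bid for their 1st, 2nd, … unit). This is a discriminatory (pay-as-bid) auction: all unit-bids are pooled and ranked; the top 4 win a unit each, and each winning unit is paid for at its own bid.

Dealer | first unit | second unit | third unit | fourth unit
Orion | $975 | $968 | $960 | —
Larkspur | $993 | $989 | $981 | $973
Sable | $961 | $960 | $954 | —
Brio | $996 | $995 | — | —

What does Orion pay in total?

Merging the schedules and taking the best 4: 996 (Brio-1), 995 (Brio-2), 993 (Larkspur-1), 989 (Larkspur-2)
Next rejected bid: $981 (not a price — pay-as-bid).
Orion wins no units.

Orion pays $0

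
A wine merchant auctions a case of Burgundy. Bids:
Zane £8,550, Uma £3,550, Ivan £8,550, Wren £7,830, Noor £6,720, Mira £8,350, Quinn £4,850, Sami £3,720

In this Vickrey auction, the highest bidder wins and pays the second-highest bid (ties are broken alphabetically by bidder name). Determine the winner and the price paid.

Ivan pays £8,550

Rule: the highest bidder wins and pays the second-highest bid.
Sorting bids: 8,550 (Ivan) > 8,550 (Zane) > 8,350 (Mira) > 7,830 (Wren) > 6,720 (Noor) > 4,850 (Quinn) > …
Ivan and Zane tie at £8,550; tie-break gives it to Ivan.
Second-price: Ivan pays Zane's bid of £8,550.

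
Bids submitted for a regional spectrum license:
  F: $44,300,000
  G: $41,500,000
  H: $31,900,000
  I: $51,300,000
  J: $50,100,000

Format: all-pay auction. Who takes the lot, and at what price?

Bids in order: 51,300,000 (I) > 50,100,000 (J) > 44,300,000 (F) > 41,500,000 (G) > 31,900,000 (H)
I is highest and takes the item; every bidder forfeits their bid.

I pays $51,300,000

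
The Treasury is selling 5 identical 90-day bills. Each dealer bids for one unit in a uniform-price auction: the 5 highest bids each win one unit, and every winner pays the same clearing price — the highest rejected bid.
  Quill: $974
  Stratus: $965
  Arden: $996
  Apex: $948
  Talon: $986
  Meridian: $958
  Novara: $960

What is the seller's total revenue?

Total revenue: $4,790

Sorting: 996 (Arden), 986 (Talon), 974 (Quill), 965 (Stratus), 960 (Novara), 958 (Meridian), 948 (Apex)
Winners (5 units): Arden, Talon, Quill, Stratus, Novara.
First losing bid is Meridian's $958, which sets the uniform price.
Total revenue = 5 × $958 = $4,790.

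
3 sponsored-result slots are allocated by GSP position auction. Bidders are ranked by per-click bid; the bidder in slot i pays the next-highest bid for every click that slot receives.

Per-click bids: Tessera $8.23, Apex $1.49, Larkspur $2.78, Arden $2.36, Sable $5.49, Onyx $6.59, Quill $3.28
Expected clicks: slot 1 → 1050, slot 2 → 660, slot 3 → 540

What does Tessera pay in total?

Tessera pays $6919.50

Per-click bids in order: $8.23 (Tessera) > $6.59 (Onyx) > $5.49 (Sable) > $3.28 (Quill) > …
Tessera holds slot 1 → pays next bid $6.59 × 1050 clicks = $6919.50.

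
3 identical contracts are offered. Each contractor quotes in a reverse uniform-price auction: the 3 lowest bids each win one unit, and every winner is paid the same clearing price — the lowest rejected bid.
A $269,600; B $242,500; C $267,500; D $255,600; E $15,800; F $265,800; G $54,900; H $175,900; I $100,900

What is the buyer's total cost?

Total cost: $527,700

Bids ranked low→high: 15,800 (E), 54,900 (G), 100,900 (I), 175,900 (H), 242,500 (B), …
Lowest 3: E, G, I.
Clearing price = lowest rejected bid = $175,900.
Total cost = 3 × $175,900 = $527,700.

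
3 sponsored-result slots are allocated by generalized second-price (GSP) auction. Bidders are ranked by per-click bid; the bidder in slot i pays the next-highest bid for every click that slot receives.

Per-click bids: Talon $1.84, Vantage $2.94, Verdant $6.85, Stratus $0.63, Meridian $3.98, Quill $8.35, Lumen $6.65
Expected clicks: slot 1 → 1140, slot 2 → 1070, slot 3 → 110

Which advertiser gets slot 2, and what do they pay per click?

Per-click bids in order: $8.35 (Quill) > $6.85 (Verdant) > $6.65 (Lumen) > $3.98 (Meridian) > …
Slot 2 goes to the second-ranked bidder, Verdant, who pays the next bid down: $6.65/click.

Verdant; $6.65 per click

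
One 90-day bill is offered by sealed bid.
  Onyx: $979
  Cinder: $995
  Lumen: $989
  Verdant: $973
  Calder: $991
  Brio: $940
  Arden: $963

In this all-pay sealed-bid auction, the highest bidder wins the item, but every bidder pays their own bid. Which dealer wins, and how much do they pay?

All-pay sealed-bid auction: the highest bidder wins the item, but every bidder pays their own bid.
Bids in order: 995 (Cinder) > 991 (Calder) > 989 (Lumen) > 979 (Onyx) > 973 (Verdant) > 963 (Arden) > …
Cinder is highest and takes the item; every bidder forfeits their bid.

Cinder pays $995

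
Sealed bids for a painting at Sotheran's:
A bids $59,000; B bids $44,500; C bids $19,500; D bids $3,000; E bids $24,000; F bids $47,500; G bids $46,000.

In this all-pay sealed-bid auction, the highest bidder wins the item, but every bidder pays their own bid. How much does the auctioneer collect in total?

Total revenue: $243,500

All-pay sealed-bid auction: the highest bidder wins the item, but every bidder pays their own bid.
Sorting bids: 59,000 (A) > 47,500 (F) > 46,000 (G) > 44,500 (B) > 24,000 (E) > 19,500 (C) > …
Every bidder forfeits their bid regardless of winning.
Revenue = 59,000 + 44,500 + 19,500 + 3,000 + 24,000 + 47,500 + 46,000 = $243,500.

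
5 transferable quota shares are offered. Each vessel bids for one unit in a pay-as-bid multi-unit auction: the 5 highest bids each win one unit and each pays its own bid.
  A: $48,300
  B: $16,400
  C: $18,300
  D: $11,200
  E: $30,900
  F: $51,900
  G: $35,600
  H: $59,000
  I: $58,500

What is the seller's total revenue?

Total revenue: $253,300

Bids ranked high→low: 59,000 (H), 58,500 (I), 51,900 (F), 48,300 (A), 35,600 (G), 30,900 (E), 18,300 (C), …
The 5 highest are H, I, F, A, G.
Total revenue = 59,000 + 58,500 + 51,900 + 48,300 + 35,600 = $253,300.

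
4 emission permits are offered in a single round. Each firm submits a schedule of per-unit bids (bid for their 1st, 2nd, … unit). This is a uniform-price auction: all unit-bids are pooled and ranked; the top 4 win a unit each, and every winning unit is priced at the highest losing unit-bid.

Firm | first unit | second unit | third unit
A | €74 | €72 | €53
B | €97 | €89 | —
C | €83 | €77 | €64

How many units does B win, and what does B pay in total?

B: 2 units, pays €148

All unit-bids, highest first — top 4: 97 (B-1), 89 (B-2), 83 (C-1), 77 (C-2)
The (k+1)-th unit-bid is €74.
B wins 2 unit(s) at €74 each.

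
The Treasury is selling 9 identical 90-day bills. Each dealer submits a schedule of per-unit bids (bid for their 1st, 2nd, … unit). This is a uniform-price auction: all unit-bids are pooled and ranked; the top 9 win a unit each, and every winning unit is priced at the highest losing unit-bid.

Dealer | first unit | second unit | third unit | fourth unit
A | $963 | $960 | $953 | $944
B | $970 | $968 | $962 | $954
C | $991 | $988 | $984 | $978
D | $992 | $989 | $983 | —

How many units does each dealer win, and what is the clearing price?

Pooled unit-bids ranked (top 9): 992 (D-1), 991 (C-1), 989 (D-2), 988 (C-2), 984 (C-3), 983 (D-3), 978 (C-4), 970 (B-1), 968 (B-2)
Highest rejected unit-bid = $963.
Allocation: B 2, C 4, D 3.

B 2, C 4, D 3; clearing price $963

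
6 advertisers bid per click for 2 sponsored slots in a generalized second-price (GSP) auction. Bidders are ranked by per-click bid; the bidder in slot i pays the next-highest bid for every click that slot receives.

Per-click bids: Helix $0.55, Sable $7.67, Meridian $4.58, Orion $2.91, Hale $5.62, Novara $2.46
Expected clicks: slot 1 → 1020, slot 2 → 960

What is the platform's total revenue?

Sorting advertisers: $7.67 (Sable) > $5.62 (Hale) > $4.58 (Meridian) > …
Slot 1: Sable pays $5.62 × 1020 = $5732.40
Slot 2: Hale pays $4.58 × 960 = $4396.80
Total = $10129.20

Total revenue: $10129.20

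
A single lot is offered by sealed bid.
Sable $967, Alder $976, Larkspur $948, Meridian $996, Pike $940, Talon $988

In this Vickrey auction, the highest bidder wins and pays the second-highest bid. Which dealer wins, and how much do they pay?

Meridian pays $988

Vickrey auction: the highest bidder wins and pays the second-highest bid.
Sorting bids: 996 (Meridian) > 988 (Talon) > 976 (Alder) > 967 (Sable) > 948 (Larkspur) > 940 (Pike)
Meridian wins with the highest bid; price is set by the runner-up at $988.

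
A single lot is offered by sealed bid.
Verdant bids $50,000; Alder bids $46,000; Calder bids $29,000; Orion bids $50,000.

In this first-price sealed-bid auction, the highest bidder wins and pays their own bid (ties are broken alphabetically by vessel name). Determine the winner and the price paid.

Orion pays $50,000

Sorting bids: 50,000 (Orion) > 50,000 (Verdant) > 46,000 (Alder) > 29,000 (Calder)
Orion and Verdant tie at $50,000; tie-break gives it to Orion.
Orion is highest → pays own bid, $50,000.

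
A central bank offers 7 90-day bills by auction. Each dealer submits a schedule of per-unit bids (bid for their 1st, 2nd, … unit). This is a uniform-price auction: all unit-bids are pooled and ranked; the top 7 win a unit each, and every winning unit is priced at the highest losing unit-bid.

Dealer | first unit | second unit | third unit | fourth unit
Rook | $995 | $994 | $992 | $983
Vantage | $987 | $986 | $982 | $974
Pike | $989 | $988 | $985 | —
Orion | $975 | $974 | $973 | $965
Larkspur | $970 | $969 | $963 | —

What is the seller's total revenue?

All unit-bids, highest first — top 7: 995 (Rook-1), 994 (Rook-2), 992 (Rook-3), 989 (Pike-1), 988 (Pike-2), 987 (Vantage-1), 986 (Vantage-2)
First bid not allocated: $985.
Allocation: Pike 2, Rook 3, Vantage 2. Every unit priced at $985.
Revenue = 7 × 985 = $6,895.

Total revenue: $6,895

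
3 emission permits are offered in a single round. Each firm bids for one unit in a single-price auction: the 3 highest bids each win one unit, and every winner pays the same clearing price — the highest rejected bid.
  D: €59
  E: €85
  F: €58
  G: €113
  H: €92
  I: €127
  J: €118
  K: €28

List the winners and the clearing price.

Bids ranked high→low: 127 (I), 118 (J), 113 (G), 92 (H), 85 (E), …
Top 3: I, J, G.
Clearing price = highest rejected bid = €92.

I, J, G; each pays €92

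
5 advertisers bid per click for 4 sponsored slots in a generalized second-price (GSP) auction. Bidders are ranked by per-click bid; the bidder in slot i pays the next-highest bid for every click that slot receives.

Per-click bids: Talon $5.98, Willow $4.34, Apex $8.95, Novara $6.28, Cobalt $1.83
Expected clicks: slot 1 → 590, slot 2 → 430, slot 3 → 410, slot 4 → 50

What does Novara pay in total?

Ranked by bid: $8.95 (Apex) > $6.28 (Novara) > $5.98 (Talon) > $4.34 (Willow) > $1.83 (Cobalt)
Novara holds slot 2 → pays next bid $5.98 × 430 clicks = $2571.40.

Novara pays $2571.40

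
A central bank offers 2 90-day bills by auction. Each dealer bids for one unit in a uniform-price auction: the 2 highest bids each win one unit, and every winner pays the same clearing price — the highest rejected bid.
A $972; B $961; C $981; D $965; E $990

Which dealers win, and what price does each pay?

E, C; each pays $972

Sorting: 990 (E), 981 (C), 972 (A), 965 (D), …
The 2 highest are E, C.
Highest unsuccessful bid: $972 → clearing price.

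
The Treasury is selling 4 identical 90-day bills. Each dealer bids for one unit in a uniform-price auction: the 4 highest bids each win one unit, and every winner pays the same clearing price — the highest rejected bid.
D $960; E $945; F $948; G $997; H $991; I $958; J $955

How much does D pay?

D pays $955

Ordering the bids: 997 (G), 991 (H), 960 (D), 958 (I), 955 (J), 948 (F), …
The 4 highest are G, H, D, I.
Highest unsuccessful bid: $955 → clearing price.
D wins → pays $955.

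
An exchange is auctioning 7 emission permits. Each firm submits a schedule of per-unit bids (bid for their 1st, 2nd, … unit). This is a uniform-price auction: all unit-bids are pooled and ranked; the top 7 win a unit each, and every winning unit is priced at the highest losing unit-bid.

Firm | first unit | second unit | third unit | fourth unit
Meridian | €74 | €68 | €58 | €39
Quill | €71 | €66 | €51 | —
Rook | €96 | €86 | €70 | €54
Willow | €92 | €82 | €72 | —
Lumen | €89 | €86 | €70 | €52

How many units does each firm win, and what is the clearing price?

Lumen 2, Meridian 1, Rook 2, Willow 2; clearing price €72

All unit-bids, highest first — top 7: 96 (Rook-1), 92 (Willow-1), 89 (Lumen-1), 86 (Rook-2), 86 (Lumen-2), 82 (Willow-2), 74 (Meridian-1)
The (k+1)-th unit-bid is €72.
Allocation: Lumen 2, Meridian 1, Rook 2, Willow 2.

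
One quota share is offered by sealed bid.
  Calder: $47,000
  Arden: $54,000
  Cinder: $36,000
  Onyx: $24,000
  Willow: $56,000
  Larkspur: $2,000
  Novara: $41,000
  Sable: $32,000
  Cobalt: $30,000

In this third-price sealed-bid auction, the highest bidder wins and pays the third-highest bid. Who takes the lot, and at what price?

Willow pays $47,000

Third-price sealed-bid auction: the highest bidder wins and pays the third-highest bid.
Bids ranked: 56,000 (Willow) > 54,000 (Arden) > 47,000 (Calder) > 41,000 (Novara) > 36,000 (Cinder) > 32,000 (Sable) > …
Willow wins; payment is bid #3 in the ranking = $47,000.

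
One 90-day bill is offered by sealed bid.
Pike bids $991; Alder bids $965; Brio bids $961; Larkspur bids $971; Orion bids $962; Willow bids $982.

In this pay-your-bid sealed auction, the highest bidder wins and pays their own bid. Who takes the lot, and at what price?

Rule: the highest bidder wins and pays their own bid.
Bids in order: 991 (Pike) > 982 (Willow) > 971 (Larkspur) > 965 (Alder) > 962 (Orion) > 961 (Brio)
Pike has the highest bid and pays exactly that: $991.

Pike pays $991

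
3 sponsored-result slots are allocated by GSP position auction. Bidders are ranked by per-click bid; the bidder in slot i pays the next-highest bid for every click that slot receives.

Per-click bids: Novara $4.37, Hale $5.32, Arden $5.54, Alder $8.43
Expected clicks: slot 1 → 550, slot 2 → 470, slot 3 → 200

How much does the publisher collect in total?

Total revenue: $6421.40

Ranked by bid: $8.43 (Alder) > $5.54 (Arden) > $5.32 (Hale) > $4.37 (Novara)
Slot 1: Alder pays $5.54 × 550 = $3047.00
Slot 2: Arden pays $5.32 × 470 = $2500.40
Slot 3: Hale pays $4.37 × 200 = $874.00
Total = $6421.40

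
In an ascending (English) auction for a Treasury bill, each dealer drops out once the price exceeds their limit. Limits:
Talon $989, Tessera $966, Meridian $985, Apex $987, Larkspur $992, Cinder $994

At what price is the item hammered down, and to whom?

Ascending (English) auction: the price rises until one bidder remains; the winner pays the price at which the last rival dropped out.
Limits ranked: 994 (Cinder) > 992 (Larkspur) > 989 (Talon) > 987 (Apex) > 985 (Meridian) > 966 (Tessera)
Larkspur is the last rival to drop out, at $992; Cinder remains and wins at that price.

Cinder wins at $992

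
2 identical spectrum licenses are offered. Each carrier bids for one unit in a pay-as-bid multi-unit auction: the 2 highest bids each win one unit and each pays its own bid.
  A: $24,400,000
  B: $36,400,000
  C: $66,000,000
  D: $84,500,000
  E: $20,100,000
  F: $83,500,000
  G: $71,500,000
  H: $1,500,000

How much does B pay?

Bids ranked high→low: 84,500,000 (D), 83,500,000 (F), 71,500,000 (G), 66,000,000 (C), …
The 2 highest are D, F.
B does not win → $0.

B pays $0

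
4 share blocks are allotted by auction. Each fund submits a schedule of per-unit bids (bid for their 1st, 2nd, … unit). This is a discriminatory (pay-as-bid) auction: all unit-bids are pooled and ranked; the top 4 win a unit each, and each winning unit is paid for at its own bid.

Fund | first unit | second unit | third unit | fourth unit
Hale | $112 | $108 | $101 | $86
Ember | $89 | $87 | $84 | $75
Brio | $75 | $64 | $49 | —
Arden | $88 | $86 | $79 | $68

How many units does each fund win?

Ember 1, Hale 3

Pooled unit-bids ranked (top 4): 112 (Hale-1), 108 (Hale-2), 101 (Hale-3), 89 (Ember-1)
Next rejected bid: $88 (not a price — pay-as-bid).
Allocation: Ember 1, Hale 3.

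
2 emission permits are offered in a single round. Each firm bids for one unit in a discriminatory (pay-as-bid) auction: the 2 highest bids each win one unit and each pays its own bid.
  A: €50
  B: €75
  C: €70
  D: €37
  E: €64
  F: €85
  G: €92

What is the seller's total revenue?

Ordering the bids: 92 (G), 85 (F), 75 (B), 70 (C), …
The 2 highest are G, F.
Total revenue = 92 + 85 = €177.

Total revenue: €177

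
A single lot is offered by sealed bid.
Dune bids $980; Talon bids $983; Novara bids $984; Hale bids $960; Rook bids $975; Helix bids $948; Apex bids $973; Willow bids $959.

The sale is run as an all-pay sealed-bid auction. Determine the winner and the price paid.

Sorting bids: 984 (Novara) > 983 (Talon) > 980 (Dune) > 975 (Rook) > 973 (Apex) > 960 (Hale) > …
Novara wins with the top bid; all bids are sunk regardless.

Novara pays $984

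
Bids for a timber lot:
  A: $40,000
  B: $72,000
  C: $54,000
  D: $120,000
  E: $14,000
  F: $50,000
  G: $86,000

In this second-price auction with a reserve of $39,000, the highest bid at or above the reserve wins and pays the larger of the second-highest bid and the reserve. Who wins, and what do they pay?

Rule: the highest bid at or above the reserve wins and pays the larger of the second-highest bid and the reserve.
Bids in order: 120,000 (D) > 86,000 (G) > 72,000 (B) > 54,000 (C) > 50,000 (F) > 40,000 (A) > …
D has the top bid at or above the reserve ($120,000).
max(second-highest $86,000, reserve $39,000) = $86,000; the reserve does not bind.

D pays $86,000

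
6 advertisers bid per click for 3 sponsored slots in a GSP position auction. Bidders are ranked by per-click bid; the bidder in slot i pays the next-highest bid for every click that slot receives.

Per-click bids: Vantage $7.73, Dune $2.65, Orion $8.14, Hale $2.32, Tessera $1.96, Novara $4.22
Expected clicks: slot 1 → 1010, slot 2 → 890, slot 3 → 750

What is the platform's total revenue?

Total revenue: $13550.60

Sorting advertisers: $8.14 (Orion) > $7.73 (Vantage) > $4.22 (Novara) > $2.65 (Dune) > …
Slot 1: Orion pays $7.73 × 1010 = $7807.30
Slot 2: Vantage pays $4.22 × 890 = $3755.80
Slot 3: Novara pays $2.65 × 750 = $1987.50
Total = $13550.60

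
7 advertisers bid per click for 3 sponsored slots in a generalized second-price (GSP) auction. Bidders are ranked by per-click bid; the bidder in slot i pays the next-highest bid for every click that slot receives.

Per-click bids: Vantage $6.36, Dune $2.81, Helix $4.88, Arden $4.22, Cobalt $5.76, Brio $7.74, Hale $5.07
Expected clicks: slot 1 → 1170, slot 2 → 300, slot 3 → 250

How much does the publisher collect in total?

Total revenue: $10436.70

Ranked by bid: $7.74 (Brio) > $6.36 (Vantage) > $5.76 (Cobalt) > $5.07 (Hale) > …
Slot 1: Brio pays $6.36 × 1170 = $7441.20
Slot 2: Vantage pays $5.76 × 300 = $1728.00
Slot 3: Cobalt pays $5.07 × 250 = $1267.50
Total = $10436.70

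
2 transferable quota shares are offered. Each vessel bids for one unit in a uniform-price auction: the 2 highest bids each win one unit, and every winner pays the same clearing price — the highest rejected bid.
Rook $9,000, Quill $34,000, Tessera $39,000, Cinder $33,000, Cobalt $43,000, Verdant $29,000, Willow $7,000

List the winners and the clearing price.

Cobalt, Tessera; each pays $34,000

Ordering the bids: 43,000 (Cobalt), 39,000 (Tessera), 34,000 (Quill), 33,000 (Cinder), …
Top 2: Cobalt, Tessera.
First losing bid is Quill's $34,000, which sets the uniform price.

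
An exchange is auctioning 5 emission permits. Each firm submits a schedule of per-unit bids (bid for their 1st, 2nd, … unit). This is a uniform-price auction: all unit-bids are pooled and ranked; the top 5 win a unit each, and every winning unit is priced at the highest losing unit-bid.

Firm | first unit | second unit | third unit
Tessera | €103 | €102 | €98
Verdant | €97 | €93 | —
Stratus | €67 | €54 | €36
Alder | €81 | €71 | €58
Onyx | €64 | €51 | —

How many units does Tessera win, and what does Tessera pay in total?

Tessera: 3 units, pays €243

All unit-bids, highest first — top 5: 103 (Tessera-1), 102 (Tessera-2), 98 (Tessera-3), 97 (Verdant-1), 93 (Verdant-2)
The (k+1)-th unit-bid is €81.
Tessera wins 3 unit(s) at €81 each.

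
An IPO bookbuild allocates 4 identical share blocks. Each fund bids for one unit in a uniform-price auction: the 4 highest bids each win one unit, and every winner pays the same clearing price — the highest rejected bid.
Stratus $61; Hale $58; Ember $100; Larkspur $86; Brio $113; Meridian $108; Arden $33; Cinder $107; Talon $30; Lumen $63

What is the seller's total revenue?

Bids ranked high→low: 113 (Brio), 108 (Meridian), 107 (Cinder), 100 (Ember), 86 (Larkspur), 63 (Lumen), …
Winners (4 units): Brio, Meridian, Cinder, Ember.
Clearing price = highest rejected bid = $86.
Total revenue = 4 × $86 = $344.

Total revenue: $344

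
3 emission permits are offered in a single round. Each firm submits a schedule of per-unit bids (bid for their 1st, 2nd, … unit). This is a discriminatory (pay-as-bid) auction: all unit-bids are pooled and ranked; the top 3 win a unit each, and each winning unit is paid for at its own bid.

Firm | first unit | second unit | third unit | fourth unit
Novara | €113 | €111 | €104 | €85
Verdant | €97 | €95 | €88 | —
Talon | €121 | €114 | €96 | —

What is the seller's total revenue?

Total revenue: €348

Merging the schedules and taking the best 3: 121 (Talon-1), 114 (Talon-2), 113 (Novara-1)
Next rejected bid: €111 (not a price — pay-as-bid).
Each winning unit pays its own bid.
Revenue = 121 + 114 + 113 = €348.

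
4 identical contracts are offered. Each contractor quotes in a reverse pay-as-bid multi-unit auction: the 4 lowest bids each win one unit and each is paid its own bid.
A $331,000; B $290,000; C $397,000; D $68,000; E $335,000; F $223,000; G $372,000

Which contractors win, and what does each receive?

Bids ranked low→high: 68,000 (D), 223,000 (F), 290,000 (B), 331,000 (A), 335,000 (E), 372,000 (G), …
Winners (4 units): D, F, B, A.
Each winner is paid its own bid: D $68,000, F $223,000, B $290,000, A $331,000.

D $68,000, F $223,000, B $290,000, A $331,000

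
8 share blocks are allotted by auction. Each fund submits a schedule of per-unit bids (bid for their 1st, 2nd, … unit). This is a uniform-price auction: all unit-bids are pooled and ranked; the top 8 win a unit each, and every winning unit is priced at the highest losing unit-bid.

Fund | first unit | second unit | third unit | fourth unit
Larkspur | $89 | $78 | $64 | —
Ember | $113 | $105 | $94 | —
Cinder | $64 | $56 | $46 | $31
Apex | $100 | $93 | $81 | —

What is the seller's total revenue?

Pooled unit-bids ranked (top 8): 113 (Ember-1), 105 (Ember-2), 100 (Apex-1), 94 (Ember-3), 93 (Apex-2), 89 (Larkspur-1), 81 (Apex-3), 78 (Larkspur-2)
Highest rejected unit-bid = $64.
Allocation: Apex 3, Ember 3, Larkspur 2. Every unit priced at $64.
Revenue = 8 × 64 = $512.

Total revenue: $512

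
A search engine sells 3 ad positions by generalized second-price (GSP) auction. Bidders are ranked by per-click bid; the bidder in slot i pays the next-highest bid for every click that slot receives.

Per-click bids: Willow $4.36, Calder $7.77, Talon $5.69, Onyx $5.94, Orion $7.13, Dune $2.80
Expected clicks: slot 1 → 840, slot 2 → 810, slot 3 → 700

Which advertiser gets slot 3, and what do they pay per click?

Onyx; $5.69 per click

Per-click bids in order: $7.77 (Calder) > $7.13 (Orion) > $5.94 (Onyx) > $5.69 (Talon) > …
Slot 3 goes to the third-ranked bidder, Onyx, who pays the next bid down: $5.69/click.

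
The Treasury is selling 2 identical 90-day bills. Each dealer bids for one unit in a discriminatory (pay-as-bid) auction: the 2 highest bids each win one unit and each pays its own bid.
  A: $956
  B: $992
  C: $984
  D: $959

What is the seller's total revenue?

Ordering the bids: 992 (B), 984 (C), 959 (D), 956 (A)
Winners (2 units): B, C.
Total revenue = 992 + 984 = $1,976.

Total revenue: $1,976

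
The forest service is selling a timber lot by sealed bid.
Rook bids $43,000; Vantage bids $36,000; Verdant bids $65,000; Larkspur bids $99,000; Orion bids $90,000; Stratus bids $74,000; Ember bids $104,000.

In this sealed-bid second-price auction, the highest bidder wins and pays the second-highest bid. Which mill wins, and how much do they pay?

Ember pays $99,000

Rule: the highest bidder wins and pays the second-highest bid.
Bids ranked: 104,000 (Ember) > 99,000 (Larkspur) > 90,000 (Orion) > 74,000 (Stratus) > 65,000 (Verdant) > 43,000 (Rook) > …
Ember wins with the highest bid; price is set by the runner-up at $99,000.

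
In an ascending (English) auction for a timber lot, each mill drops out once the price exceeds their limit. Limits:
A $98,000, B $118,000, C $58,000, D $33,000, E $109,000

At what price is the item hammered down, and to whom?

B wins at $109,000

Open ascending-bid auction: the price rises until one bidder remains; the winner pays the price at which the last rival dropped out.
Limits ranked: 118,000 (B) > 109,000 (E) > 98,000 (A) > 58,000 (C) > 33,000 (D)
Once the price passes $109,000, only B is left; the hammer falls at E's limit of $109,000.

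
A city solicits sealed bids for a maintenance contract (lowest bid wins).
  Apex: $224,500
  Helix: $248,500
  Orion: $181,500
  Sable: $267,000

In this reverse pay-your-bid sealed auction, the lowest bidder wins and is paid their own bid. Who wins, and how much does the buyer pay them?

Orion is paid $181,500

Reverse pay-your-bid sealed auction: the lowest bidder wins and is paid their own bid.
Bids in order: 181,500 (Orion) < 224,500 (Apex) < 248,500 (Helix) < 267,000 (Sable)
Orion is lowest → is paid own bid, $181,500.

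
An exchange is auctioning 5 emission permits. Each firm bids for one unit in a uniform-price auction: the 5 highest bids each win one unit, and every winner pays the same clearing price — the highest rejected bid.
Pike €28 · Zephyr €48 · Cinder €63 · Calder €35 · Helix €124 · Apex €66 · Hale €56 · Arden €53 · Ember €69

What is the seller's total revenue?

Bids ranked high→low: 124 (Helix), 69 (Ember), 66 (Apex), 63 (Cinder), 56 (Hale), 53 (Arden), 48 (Zephyr), …
Winners (5 units): Helix, Ember, Apex, Cinder, Hale.
Highest unsuccessful bid: €53 → clearing price.
Total revenue = 5 × €53 = €265.

Total revenue: €265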